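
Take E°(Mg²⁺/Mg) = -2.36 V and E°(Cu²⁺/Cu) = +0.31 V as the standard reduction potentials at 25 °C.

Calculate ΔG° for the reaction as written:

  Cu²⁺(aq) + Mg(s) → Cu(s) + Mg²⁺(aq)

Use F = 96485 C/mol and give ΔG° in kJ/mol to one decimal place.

As written, Cu²⁺/Cu is reduced (cathode) and Mg²⁺/Mg is oxidised (anode), so E°cell = (+0.31) − (-2.36) = +2.67 V.
Balancing electrons gives n = 2.
ΔG° = −nFE° = −(2)(96485)(+2.67) = -515,230 J = -515.2 kJ/mol.

-515.2 kJ/mol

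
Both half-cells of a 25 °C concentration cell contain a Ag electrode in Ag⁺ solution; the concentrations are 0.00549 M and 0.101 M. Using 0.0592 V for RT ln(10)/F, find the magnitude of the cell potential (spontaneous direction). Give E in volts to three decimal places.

+0.075 V

For a concentration cell E°cell = 0. The 0.101 M side is the cathode (reduction is favoured where [Ag⁺] is higher).
With n = 1, E = −(0.0592/1) log([Ag⁺]ₐₙ/[Ag⁺]꜀ₐₜ) = −(0.0592/1) log(0.00549/0.101) = −(0.0592/1)(-1.265) = +0.075 V.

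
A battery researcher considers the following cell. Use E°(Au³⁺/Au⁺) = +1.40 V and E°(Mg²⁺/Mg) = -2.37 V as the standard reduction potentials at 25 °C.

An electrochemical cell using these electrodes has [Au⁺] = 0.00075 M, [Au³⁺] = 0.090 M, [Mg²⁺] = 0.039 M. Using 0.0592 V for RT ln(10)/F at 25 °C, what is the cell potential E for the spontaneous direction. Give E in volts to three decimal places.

+3.873 V

Au³⁺/Au⁺ is the cathode (higher E°), Mg²⁺/Mg the anode: E°cell = +1.40 − (-2.37) = +3.77 V, n = 2.
Overall: Au³⁺(aq) + Mg(s) → Au⁺(aq) + Mg²⁺(aq)
Q = [Au⁺]·[Mg²⁺] / ([Au³⁺]); log Q = -3.488.
E = E° − (0.0592/n) log Q = +3.77 − (0.0592/2)(-3.488) = +3.873 V.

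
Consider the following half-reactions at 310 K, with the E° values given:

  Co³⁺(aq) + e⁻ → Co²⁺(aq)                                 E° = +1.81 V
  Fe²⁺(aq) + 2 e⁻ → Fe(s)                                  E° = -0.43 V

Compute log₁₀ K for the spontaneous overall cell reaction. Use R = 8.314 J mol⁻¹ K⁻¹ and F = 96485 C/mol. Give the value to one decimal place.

Cathode: Co³⁺/Co²⁺; anode: Fe²⁺/Fe. E°cell = (+1.81) − (-0.43) = +2.24 V, with n = 2.
ΔG° = −nFE° = −RT ln K, so ln K = nFE°/(RT) = (2)(96485)(+2.24) / ((8.314)(310)) = 167.713.
log₁₀ K = 167.713 / ln 10 = 72.8.

72.8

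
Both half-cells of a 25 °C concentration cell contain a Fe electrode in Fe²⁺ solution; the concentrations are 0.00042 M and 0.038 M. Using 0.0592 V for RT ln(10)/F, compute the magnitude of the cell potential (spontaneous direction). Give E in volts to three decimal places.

For a concentration cell E°cell = 0. The 0.038 M side is the cathode (reduction is favoured where [Fe²⁺] is higher).
With n = 2, E = −(0.0592/2) log([Fe²⁺]ₐₙ/[Fe²⁺]꜀ₐₜ) = −(0.0592/2) log(0.00042/0.038) = −(0.0592/2)(-1.957) = +0.058 V.

+0.058 V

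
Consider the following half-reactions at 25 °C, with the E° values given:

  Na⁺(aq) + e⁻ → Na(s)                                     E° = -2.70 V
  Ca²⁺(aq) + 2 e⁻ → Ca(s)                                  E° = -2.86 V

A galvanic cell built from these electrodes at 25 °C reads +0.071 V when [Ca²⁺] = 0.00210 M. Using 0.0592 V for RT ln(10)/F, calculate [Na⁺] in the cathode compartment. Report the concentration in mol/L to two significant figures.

0.0014 M

Na⁺/Na is the cathode, Ca²⁺/Ca the anode: E°cell = +0.16 V, n = 2.
Overall reaction: 2 Na⁺(aq) + Ca(s) → 2 Na(s) + Ca²⁺(aq); Q = [Ca²⁺]^1/[Na⁺]^2.
From E = E° − (0.0592/n) log Q: log Q = (E° − E)·n/0.0592 = (+0.16 − (+0.071))·2/0.0592 = 3.0068.
So 2·log[Na⁺] = 1·log(0.0021) − log Q = -2.6778 − (3.0068) = -5.6846; log[Na⁺] = -5.6846 / 2 = -2.8423; [Na⁺] = 10^(-2.8423) ≈ 0.0014 M.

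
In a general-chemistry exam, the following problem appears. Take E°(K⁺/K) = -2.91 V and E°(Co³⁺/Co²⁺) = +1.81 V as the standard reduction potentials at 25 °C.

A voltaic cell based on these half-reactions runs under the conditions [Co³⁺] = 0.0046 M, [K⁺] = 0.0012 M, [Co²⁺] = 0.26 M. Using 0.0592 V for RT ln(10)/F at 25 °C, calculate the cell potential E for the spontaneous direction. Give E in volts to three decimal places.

+4.789 V

Co³⁺/Co²⁺ is the cathode (higher E°), K⁺/K the anode: E°cell = +1.81 − (-2.91) = +4.72 V, n = 1.
Overall: Co³⁺(aq) + K(s) → Co²⁺(aq) + K⁺(aq)
Q = [Co²⁺]·[K⁺] / ([Co³⁺]); log Q = -1.169.
E = E° − (0.0592/n) log Q = +4.72 − (0.0592/1)(-1.169) = +4.789 V.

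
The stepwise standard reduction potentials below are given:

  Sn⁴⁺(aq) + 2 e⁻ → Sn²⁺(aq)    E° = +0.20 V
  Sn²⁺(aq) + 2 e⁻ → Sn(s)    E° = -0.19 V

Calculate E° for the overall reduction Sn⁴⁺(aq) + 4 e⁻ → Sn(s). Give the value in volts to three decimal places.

Standard free energies of sequential steps add: ΔG°₃ = ΔG°₁ + ΔG°₂, so n₃E°₃ = n₁E°₁ + n₂E°₂.
E°₃ = (2×+0.20 + 2×-0.19) / 4 = (+0.020) / 4 = +0.005 V.

+0.005 V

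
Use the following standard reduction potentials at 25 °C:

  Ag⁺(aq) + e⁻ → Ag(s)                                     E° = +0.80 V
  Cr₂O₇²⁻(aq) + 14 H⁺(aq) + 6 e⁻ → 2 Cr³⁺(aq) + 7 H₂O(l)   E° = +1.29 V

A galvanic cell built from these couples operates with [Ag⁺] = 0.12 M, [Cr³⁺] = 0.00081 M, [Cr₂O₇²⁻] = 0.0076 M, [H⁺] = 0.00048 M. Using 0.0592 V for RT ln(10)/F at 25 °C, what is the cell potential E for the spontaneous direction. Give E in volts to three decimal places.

+0.126 V

Cr₂O₇²⁻/Cr³⁺ is the cathode (higher E°), Ag⁺/Ag the anode: E°cell = +1.29 − (+0.80) = +0.49 V, n = 6.
Overall: Cr₂O₇²⁻(aq) + 14 H⁺(aq) + 6 Ag(s) → 2 Cr³⁺(aq) + 7 H₂O(l) + 6 Ag⁺(aq)
Q = [Cr³⁺]^2·[Ag⁺]^6 / ([Cr₂O₇²⁻]·[H⁺]^14); log Q = 36.874.
E = E° − (0.0592/n) log Q = +0.49 − (0.0592/6)(36.874) = +0.126 V.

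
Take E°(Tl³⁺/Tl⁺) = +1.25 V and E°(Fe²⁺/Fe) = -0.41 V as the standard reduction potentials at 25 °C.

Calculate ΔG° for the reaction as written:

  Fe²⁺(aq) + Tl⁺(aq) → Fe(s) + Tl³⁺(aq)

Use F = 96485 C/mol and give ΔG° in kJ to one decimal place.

+320.3 kJ

As written, Fe²⁺/Fe is reduced (cathode) and Tl³⁺/Tl⁺ is oxidised (anode), so E°cell = (-0.41) − (+1.25) = -1.66 V.
Balancing electrons gives n = 2.
ΔG° = −nFE° = −(2)(96485)(-1.66) = 320,330 J = +320.3 kJ.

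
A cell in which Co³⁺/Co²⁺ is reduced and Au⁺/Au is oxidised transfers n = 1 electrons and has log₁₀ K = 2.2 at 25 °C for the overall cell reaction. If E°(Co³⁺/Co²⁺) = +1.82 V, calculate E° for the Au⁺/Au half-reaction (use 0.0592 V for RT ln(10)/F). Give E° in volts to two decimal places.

+1.69 V

E°cell = (0.0592/n)·log K = (0.0592/1)(2.2) = +0.130 V.
Since Co³⁺/Co²⁺ is the cathode and Au⁺/Au the anode, E°cell = E°(Co³⁺/Co²⁺) − E°(Au⁺/Au).
So E°(Au⁺/Au) = E°(Co³⁺/Co²⁺) − E°cell = (+1.82) − (+0.130) = +1.69 V.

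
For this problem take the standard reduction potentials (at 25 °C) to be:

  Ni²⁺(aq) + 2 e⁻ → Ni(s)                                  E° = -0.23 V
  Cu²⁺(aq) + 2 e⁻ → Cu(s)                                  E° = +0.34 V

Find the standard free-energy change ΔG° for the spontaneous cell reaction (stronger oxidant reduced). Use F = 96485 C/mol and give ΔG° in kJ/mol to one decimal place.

-110.0 kJ/mol

Cu²⁺/Cu (E° = +0.34 V) is the cathode; Ni²⁺/Ni (E° = -0.23 V) is the anode, so E°cell = +0.57 V.
Balancing electrons gives n = 2 (lcm of 2 and 2).
ΔG° = −nFE° = −(2)(96485)(+0.57) = -109,993 J = -110.0 kJ/mol.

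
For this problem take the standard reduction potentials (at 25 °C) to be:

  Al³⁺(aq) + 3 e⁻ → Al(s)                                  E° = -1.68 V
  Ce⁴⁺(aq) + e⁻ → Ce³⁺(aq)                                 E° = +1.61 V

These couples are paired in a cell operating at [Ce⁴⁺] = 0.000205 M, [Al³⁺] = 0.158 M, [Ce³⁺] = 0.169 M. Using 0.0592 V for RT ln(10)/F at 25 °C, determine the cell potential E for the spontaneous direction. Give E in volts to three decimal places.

+3.133 V

Ce⁴⁺/Ce³⁺ is the cathode (higher E°), Al³⁺/Al the anode: E°cell = +1.61 − (-1.68) = +3.29 V, n = 3.
Overall: 3 Ce⁴⁺(aq) + Al(s) → 3 Ce³⁺(aq) + Al³⁺(aq)
Q = [Ce³⁺]^3·[Al³⁺] / ([Ce⁴⁺]^3); log Q = 7.947.
E = E° − (0.0592/n) log Q = +3.29 − (0.0592/3)(7.947) = +3.133 V.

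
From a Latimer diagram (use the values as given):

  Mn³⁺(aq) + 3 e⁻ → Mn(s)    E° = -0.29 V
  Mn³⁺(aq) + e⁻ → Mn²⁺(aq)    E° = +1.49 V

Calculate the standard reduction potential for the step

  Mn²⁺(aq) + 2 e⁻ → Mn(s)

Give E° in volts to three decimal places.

Sequential free energies add, so n₃E°₃ = n₁E°₁ + n₂E°₂.
With n₃ = 3, and the known step contributing 1×(+1.49) V, the unknown satisfies 2·E° = 3×(-0.29) − 1×(+1.49) = -2.360.
E° = -2.360 / 2 = -1.180 V.

-1.180 V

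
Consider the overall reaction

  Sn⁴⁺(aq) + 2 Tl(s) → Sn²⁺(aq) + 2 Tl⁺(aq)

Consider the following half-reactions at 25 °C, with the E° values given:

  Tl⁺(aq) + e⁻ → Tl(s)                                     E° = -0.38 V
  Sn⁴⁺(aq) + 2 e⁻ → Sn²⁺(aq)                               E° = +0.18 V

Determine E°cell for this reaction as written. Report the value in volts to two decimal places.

+0.56 V

The Sn⁴⁺/Sn²⁺ couple has the higher reduction potential, so it is the cathode; Tl⁺/Tl is oxidised at the anode.
E°cell = E°(cathode) − E°(anode) = (+0.18) − (-0.38) = +0.56 V.
Since E°cell > 0, the reaction is spontaneous under standard conditions.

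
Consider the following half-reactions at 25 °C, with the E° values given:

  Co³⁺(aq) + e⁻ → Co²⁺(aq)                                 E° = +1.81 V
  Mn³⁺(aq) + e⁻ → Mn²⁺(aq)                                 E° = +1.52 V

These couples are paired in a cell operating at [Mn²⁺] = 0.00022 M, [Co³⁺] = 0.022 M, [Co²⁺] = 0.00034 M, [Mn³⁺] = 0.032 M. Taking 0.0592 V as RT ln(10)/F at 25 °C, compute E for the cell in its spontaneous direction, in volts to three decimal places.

Co³⁺/Co²⁺ is the cathode (higher E°), Mn³⁺/Mn²⁺ the anode: E°cell = +1.81 − (+1.52) = +0.29 V, n = 1.
Overall: Co³⁺(aq) + Mn²⁺(aq) → Co²⁺(aq) + Mn³⁺(aq)
Q = [Co²⁺]·[Mn³⁺] / ([Co³⁺]·[Mn²⁺]); log Q = 0.352.
E = E° − (0.0592/n) log Q = +0.29 − (0.0592/1)(0.352) = +0.269 V.

+0.269 V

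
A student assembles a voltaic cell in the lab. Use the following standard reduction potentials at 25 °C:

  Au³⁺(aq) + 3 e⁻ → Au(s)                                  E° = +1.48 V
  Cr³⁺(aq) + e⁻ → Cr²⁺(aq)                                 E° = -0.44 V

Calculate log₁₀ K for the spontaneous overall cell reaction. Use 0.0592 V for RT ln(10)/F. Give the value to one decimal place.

Cathode: Au³⁺/Au; anode: Cr³⁺/Cr²⁺. E°cell = +1.92 V, n = 3.
log K = nE°cell / 0.0592 = (3)(+1.92) / 0.0592 = 97.3.

97.3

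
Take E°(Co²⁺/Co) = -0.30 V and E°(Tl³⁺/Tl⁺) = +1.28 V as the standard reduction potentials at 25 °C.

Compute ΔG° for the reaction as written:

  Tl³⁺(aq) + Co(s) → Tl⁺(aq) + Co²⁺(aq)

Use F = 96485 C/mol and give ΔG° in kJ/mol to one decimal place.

As written, Tl³⁺/Tl⁺ is reduced (cathode) and Co²⁺/Co is oxidised (anode), so E°cell = (+1.28) − (-0.30) = +1.58 V.
Balancing electrons gives n = 2.
ΔG° = −nFE° = −(2)(96485)(+1.58) = -304,893 J = -304.9 kJ/mol.

-304.9 kJ/mol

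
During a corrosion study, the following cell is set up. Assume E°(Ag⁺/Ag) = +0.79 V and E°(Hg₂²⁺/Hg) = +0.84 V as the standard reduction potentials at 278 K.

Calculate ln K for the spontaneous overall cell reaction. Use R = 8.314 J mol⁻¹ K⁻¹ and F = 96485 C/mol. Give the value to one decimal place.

Cathode: Hg₂²⁺/Hg; anode: Ag⁺/Ag. E°cell = (+0.84) − (+0.79) = +0.05 V, with n = 2.
ΔG° = −nFE° = −RT ln K, so ln K = nFE°/(RT) = (2)(96485)(+0.05) / ((8.314)(278)) = 4.175.

4.2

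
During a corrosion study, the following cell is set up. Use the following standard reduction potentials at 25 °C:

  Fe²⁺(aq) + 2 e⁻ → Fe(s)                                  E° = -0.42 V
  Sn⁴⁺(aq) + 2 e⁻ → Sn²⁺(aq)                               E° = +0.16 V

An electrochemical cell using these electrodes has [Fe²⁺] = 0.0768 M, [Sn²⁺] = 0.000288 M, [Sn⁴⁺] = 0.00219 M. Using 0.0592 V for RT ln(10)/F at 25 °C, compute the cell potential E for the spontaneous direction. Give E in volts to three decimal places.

+0.639 V

Sn⁴⁺/Sn²⁺ is the cathode (higher E°), Fe²⁺/Fe the anode: E°cell = +0.16 − (-0.42) = +0.58 V, n = 2.
Overall: Sn⁴⁺(aq) + Fe(s) → Sn²⁺(aq) + Fe²⁺(aq)
Q = [Sn²⁺]·[Fe²⁺] / ([Sn⁴⁺]); log Q = -1.996.
E = E° − (0.0592/n) log Q = +0.58 − (0.0592/2)(-1.996) = +0.639 V.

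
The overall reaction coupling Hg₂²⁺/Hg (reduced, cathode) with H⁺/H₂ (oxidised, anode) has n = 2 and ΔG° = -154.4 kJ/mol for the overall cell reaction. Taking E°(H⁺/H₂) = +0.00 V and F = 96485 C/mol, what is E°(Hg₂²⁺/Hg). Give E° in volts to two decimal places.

E°cell = −ΔG°/(nF) = −(-154.4×10³)/((2)(96485)) = +0.800 V.
Since Hg₂²⁺/Hg is the cathode and H⁺/H₂ the anode, E°cell = E°(Hg₂²⁺/Hg) − E°(H⁺/H₂).
So E°(Hg₂²⁺/Hg) = E°cell + E°(H⁺/H₂) = +0.800 + (+0.00) = +0.80 V.

+0.80 V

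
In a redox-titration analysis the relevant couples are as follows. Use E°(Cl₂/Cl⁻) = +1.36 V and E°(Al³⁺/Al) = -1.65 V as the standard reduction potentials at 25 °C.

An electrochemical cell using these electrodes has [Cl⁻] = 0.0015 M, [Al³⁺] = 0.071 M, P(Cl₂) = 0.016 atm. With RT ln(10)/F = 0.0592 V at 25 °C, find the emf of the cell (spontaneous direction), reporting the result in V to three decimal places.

Cl₂/Cl⁻ is the cathode (higher E°), Al³⁺/Al the anode: E°cell = +1.36 − (-1.65) = +3.01 V, n = 6.
Overall: 3 Cl₂(g) + 2 Al(s) → 6 Cl⁻(aq) + 2 Al³⁺(aq)
Q = [Cl⁻]^6·[Al³⁺]^2 / (P(Cl₂)^3); log Q = -13.853.
E = E° − (0.0592/n) log Q = +3.01 − (0.0592/6)(-13.853) = +3.147 V.

+3.147 V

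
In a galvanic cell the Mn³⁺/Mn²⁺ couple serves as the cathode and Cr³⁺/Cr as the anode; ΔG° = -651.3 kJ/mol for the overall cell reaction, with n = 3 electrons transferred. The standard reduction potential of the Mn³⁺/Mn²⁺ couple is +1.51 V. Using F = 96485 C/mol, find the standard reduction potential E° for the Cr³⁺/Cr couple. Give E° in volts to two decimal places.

-0.74 V

E°cell = −ΔG°/(nF) = −(-651.3×10³)/((3)(96485)) = +2.250 V.
Since Mn³⁺/Mn²⁺ is the cathode and Cr³⁺/Cr the anode, E°cell = E°(Mn³⁺/Mn²⁺) − E°(Cr³⁺/Cr).
So E°(Cr³⁺/Cr) = E°(Mn³⁺/Mn²⁺) − E°cell = (+1.51) − (+2.250) = -0.74 V.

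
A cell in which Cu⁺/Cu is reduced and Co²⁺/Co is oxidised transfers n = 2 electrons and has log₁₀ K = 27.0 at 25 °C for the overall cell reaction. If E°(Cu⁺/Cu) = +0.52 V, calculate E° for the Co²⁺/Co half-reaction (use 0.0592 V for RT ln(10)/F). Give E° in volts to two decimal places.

-0.28 V

E°cell = (0.0592/n)·log K = (0.0592/2)(27.0) = +0.799 V.
Since Cu⁺/Cu is the cathode and Co²⁺/Co the anode, E°cell = E°(Cu⁺/Cu) − E°(Co²⁺/Co).
So E°(Co²⁺/Co) = E°(Cu⁺/Cu) − E°cell = (+0.52) − (+0.799) = -0.28 V.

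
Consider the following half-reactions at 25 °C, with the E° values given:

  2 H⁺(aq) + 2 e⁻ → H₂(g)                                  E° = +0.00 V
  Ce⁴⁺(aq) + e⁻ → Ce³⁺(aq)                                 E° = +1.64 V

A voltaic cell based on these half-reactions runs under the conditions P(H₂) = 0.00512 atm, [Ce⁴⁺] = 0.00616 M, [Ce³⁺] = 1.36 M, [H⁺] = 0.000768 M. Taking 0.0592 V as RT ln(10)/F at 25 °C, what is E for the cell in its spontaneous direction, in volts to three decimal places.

+1.618 V

Ce⁴⁺/Ce³⁺ is the cathode (higher E°), H⁺/H₂ the anode: E°cell = +1.64 − (+0.00) = +1.64 V, n = 2.
Overall: 2 Ce⁴⁺(aq) + H₂(g) → 2 Ce³⁺(aq) + 2 H⁺(aq)
Q = [Ce³⁺]^2·[H⁺]^2 / ([Ce⁴⁺]^2·P(H₂)); log Q = 0.749.
E = E° − (0.0592/n) log Q = +1.64 − (0.0592/2)(0.749) = +1.618 V.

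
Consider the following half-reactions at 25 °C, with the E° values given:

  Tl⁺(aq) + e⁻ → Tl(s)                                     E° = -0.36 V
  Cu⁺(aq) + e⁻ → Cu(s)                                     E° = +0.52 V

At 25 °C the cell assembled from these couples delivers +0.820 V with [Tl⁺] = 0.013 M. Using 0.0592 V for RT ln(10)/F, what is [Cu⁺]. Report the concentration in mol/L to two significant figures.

0.0013 M

Cu⁺/Cu is the cathode, Tl⁺/Tl the anode: E°cell = +0.88 V, n = 1.
Overall reaction: Cu⁺(aq) + Tl(s) → Cu(s) + Tl⁺(aq); Q = [Tl⁺]^1/[Cu⁺]^1.
From E = E° − (0.0592/n) log Q: log Q = (E° − E)·n/0.0592 = (+0.88 − (+0.820))·1/0.0592 = 1.0135.
So 1·log[Cu⁺] = 1·log(0.013) − log Q = -1.8861 − (1.0135) = -2.8996; [Cu⁺] = 10^(-2.8996) ≈ 0.0013 M.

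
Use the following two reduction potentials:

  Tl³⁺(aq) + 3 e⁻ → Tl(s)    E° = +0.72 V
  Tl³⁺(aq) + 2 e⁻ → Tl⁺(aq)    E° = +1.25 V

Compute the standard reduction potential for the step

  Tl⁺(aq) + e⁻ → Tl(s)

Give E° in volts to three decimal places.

Sequential free energies add, so n₃E°₃ = n₁E°₁ + n₂E°₂.
With n₃ = 3, and the known step contributing 2×(+1.25) V, the unknown satisfies 1·E° = 3×(+0.72) − 2×(+1.25) = -0.340.
E° = -0.340 / 1 = -0.340 V.

-0.340 V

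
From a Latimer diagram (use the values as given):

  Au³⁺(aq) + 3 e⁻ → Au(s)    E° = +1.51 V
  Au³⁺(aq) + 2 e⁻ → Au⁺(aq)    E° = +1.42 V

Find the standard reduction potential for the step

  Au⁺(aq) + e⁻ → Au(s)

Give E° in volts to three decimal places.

+1.690 V

Sequential free energies add, so n₃E°₃ = n₁E°₁ + n₂E°₂.
With n₃ = 3, and the known step contributing 2×(+1.42) V, the unknown satisfies 1·E° = 3×(+1.51) − 2×(+1.42) = +1.690.
E° = +1.690 / 1 = +1.690 V.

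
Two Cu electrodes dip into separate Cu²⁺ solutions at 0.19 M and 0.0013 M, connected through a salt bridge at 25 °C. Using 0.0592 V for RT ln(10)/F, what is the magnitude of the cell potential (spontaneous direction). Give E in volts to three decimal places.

+0.064 V

For a concentration cell E°cell = 0. The 0.19 M side is the cathode (reduction is favoured where [Cu²⁺] is higher).
With n = 2, E = −(0.0592/2) log([Cu²⁺]ₐₙ/[Cu²⁺]꜀ₐₜ) = −(0.0592/2) log(0.0013/0.19) = −(0.0592/2)(-2.165) = +0.064 V.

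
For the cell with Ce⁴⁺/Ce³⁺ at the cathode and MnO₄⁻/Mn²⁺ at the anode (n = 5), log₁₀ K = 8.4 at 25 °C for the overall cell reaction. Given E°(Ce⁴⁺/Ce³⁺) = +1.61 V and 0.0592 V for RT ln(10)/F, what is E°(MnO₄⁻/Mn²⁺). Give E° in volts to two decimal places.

+1.51 V

E°cell = (0.0592/n)·log K = (0.0592/5)(8.4) = +0.099 V.
Since Ce⁴⁺/Ce³⁺ is the cathode and MnO₄⁻/Mn²⁺ the anode, E°cell = E°(Ce⁴⁺/Ce³⁺) − E°(MnO₄⁻/Mn²⁺).
So E°(MnO₄⁻/Mn²⁺) = E°(Ce⁴⁺/Ce³⁺) − E°cell = (+1.61) − (+0.099) = +1.51 V.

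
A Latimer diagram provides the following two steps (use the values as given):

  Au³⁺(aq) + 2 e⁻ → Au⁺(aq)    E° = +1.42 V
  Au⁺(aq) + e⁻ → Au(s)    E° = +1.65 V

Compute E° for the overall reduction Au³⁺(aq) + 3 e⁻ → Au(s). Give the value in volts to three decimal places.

+1.497 V

Standard free energies of sequential steps add: ΔG°₃ = ΔG°₁ + ΔG°₂, so n₃E°₃ = n₁E°₁ + n₂E°₂.
E°₃ = (2×+1.42 + 1×+1.65) / 3 = (+4.490) / 3 = +1.497 V.
Simply averaging or adding the two E° values would be wrong; the electron-weighted sum is required.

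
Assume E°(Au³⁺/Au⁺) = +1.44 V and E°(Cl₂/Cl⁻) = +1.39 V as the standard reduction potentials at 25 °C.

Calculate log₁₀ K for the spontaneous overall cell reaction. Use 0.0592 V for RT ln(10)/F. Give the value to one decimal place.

Cathode: Au³⁺/Au⁺; anode: Cl₂/Cl⁻. E°cell = +0.05 V, n = 2.
log K = nE°cell / 0.0592 = (2)(+0.05) / 0.0592 = 1.7.

1.7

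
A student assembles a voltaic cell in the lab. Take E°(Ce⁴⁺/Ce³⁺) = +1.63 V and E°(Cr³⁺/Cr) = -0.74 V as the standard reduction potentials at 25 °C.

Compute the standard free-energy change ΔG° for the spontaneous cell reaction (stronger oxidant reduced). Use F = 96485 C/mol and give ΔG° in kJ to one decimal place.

Ce⁴⁺/Ce³⁺ (E° = +1.63 V) is the cathode; Cr³⁺/Cr (E° = -0.74 V) is the anode, so E°cell = +2.37 V.
Balancing electrons gives n = 3 (lcm of 1 and 3).
ΔG° = −nFE° = −(3)(96485)(+2.37) = -686,008 J = -686.0 kJ.

-686.0 kJ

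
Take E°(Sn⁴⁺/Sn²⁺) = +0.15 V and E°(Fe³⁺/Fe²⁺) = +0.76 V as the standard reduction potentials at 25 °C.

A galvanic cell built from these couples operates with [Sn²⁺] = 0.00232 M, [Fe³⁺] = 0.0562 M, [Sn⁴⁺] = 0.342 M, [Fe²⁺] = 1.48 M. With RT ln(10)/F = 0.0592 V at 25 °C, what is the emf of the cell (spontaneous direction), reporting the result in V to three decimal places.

Fe³⁺/Fe²⁺ is the cathode (higher E°), Sn⁴⁺/Sn²⁺ the anode: E°cell = +0.76 − (+0.15) = +0.61 V, n = 2.
Overall: 2 Fe³⁺(aq) + Sn²⁺(aq) → 2 Fe²⁺(aq) + Sn⁴⁺(aq)
Q = [Fe²⁺]^2·[Sn⁴⁺] / ([Fe³⁺]^2·[Sn²⁺]); log Q = 5.010.
E = E° − (0.0592/n) log Q = +0.61 − (0.0592/2)(5.010) = +0.462 V.

+0.462 V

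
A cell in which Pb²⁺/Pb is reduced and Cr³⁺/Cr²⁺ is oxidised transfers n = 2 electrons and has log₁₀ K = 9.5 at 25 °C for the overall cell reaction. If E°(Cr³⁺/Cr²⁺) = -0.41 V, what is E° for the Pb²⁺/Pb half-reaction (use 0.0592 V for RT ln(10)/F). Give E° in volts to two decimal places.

E°cell = (0.0592/n)·log K = (0.0592/2)(9.5) = +0.281 V.
Since Pb²⁺/Pb is the cathode and Cr³⁺/Cr²⁺ the anode, E°cell = E°(Pb²⁺/Pb) − E°(Cr³⁺/Cr²⁺).
So E°(Pb²⁺/Pb) = E°cell + E°(Cr³⁺/Cr²⁺) = +0.281 + (-0.41) = -0.13 V.

-0.13 V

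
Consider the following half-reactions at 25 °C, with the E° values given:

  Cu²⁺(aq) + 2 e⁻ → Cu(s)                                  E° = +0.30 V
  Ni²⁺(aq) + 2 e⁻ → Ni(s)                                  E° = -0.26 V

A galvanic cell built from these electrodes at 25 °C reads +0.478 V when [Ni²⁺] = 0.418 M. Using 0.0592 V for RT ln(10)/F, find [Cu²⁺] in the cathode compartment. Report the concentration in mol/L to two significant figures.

0.00071 M

Cu²⁺/Cu is the cathode, Ni²⁺/Ni the anode: E°cell = +0.56 V, n = 2.
Overall reaction: Cu²⁺(aq) + Ni(s) → Cu(s) + Ni²⁺(aq); Q = [Ni²⁺]^1/[Cu²⁺]^1.
From E = E° − (0.0592/n) log Q: log Q = (E° − E)·n/0.0592 = (+0.56 − (+0.478))·2/0.0592 = 2.7703.
So 1·log[Cu²⁺] = 1·log(0.418) − log Q = -0.3788 − (2.7703) = -3.1491; [Cu²⁺] = 10^(-3.1491) ≈ 0.00071 M.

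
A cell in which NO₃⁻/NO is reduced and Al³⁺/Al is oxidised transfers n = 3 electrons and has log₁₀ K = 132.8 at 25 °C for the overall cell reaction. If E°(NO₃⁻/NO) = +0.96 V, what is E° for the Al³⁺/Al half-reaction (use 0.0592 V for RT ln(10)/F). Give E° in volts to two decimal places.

E°cell = (0.0592/n)·log K = (0.0592/3)(132.8) = +2.621 V.
Since NO₃⁻/NO is the cathode and Al³⁺/Al the anode, E°cell = E°(NO₃⁻/NO) − E°(Al³⁺/Al).
So E°(Al³⁺/Al) = E°(NO₃⁻/NO) − E°cell = (+0.96) − (+2.621) = -1.66 V.

-1.66 V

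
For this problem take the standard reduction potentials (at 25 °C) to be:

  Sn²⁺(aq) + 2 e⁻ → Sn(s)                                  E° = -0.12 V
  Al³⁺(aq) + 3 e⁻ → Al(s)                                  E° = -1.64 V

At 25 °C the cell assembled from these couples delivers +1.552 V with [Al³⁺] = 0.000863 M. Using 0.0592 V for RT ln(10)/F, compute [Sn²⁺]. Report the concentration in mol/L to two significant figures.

Sn²⁺/Sn is the cathode, Al³⁺/Al the anode: E°cell = +1.52 V, n = 6.
Overall reaction: 3 Sn²⁺(aq) + 2 Al(s) → 3 Sn(s) + 2 Al³⁺(aq); Q = [Al³⁺]^2/[Sn²⁺]^3.
From E = E° − (0.0592/n) log Q: log Q = (E° − E)·n/0.0592 = (+1.52 − (+1.552))·6/0.0592 = -3.2432.
So 3·log[Sn²⁺] = 2·log(0.000863) − log Q = -6.1280 − (-3.2432) = -2.8848; log[Sn²⁺] = -2.8848 / 3 = -0.9616; [Sn²⁺] = 10^(-0.9616) ≈ 0.11 M.

0.11 M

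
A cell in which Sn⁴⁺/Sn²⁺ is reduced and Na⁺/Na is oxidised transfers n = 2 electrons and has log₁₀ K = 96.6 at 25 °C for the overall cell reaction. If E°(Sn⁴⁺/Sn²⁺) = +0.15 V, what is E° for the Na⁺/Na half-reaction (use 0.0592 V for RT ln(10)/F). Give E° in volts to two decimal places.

-2.71 V

E°cell = (0.0592/n)·log K = (0.0592/2)(96.6) = +2.859 V.
Since Sn⁴⁺/Sn²⁺ is the cathode and Na⁺/Na the anode, E°cell = E°(Sn⁴⁺/Sn²⁺) − E°(Na⁺/Na).
So E°(Na⁺/Na) = E°(Sn⁴⁺/Sn²⁺) − E°cell = (+0.15) − (+2.859) = -2.71 V.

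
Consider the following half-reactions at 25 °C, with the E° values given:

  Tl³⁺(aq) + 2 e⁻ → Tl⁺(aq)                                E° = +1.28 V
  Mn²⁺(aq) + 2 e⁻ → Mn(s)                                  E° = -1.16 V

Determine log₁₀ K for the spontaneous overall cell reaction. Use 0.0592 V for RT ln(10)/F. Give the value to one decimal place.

82.4

Cathode: Tl³⁺/Tl⁺; anode: Mn²⁺/Mn. E°cell = +2.44 V, n = 2.
log K = nE°cell / 0.0592 = (2)(+2.44) / 0.0592 = 82.4.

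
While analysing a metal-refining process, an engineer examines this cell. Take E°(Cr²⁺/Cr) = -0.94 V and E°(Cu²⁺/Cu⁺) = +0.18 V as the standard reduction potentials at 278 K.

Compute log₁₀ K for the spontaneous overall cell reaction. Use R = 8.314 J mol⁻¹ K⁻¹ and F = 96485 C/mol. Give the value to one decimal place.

Cathode: Cu²⁺/Cu⁺; anode: Cr²⁺/Cr. E°cell = (+0.18) − (-0.94) = +1.12 V, with n = 2.
ΔG° = −nFE° = −RT ln K, so ln K = nFE°/(RT) = (2)(96485)(+1.12) / ((8.314)(278)) = 93.509.
log₁₀ K = 93.509 / ln 10 = 40.6.

40.6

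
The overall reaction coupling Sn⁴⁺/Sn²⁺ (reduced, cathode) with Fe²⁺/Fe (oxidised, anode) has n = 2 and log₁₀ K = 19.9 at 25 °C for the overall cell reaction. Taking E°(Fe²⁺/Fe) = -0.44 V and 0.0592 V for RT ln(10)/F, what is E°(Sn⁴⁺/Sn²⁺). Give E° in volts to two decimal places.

E°cell = (0.0592/n)·log K = (0.0592/2)(19.9) = +0.589 V.
Since Sn⁴⁺/Sn²⁺ is the cathode and Fe²⁺/Fe the anode, E°cell = E°(Sn⁴⁺/Sn²⁺) − E°(Fe²⁺/Fe).
So E°(Sn⁴⁺/Sn²⁺) = E°cell + E°(Fe²⁺/Fe) = +0.589 + (-0.44) = +0.15 V.

+0.15 V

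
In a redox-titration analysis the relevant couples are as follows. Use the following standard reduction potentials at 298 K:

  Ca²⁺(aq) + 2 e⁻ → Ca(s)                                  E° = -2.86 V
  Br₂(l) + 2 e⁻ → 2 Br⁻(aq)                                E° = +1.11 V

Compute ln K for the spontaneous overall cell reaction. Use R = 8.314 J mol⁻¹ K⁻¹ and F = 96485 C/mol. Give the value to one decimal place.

309.2

Cathode: Br₂/Br⁻; anode: Ca²⁺/Ca. E°cell = (+1.11) − (-2.86) = +3.97 V, with n = 2.
ΔG° = −nFE° = −RT ln K, so ln K = nFE°/(RT) = (2)(96485)(+3.97) / ((8.314)(298)) = 309.210.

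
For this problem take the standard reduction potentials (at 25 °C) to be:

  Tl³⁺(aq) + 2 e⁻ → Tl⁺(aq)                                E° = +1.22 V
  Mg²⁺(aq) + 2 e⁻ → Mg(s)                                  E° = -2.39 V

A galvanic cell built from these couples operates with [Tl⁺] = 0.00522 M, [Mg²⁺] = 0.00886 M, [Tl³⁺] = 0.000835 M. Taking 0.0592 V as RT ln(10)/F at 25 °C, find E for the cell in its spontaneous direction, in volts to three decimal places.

+3.647 V

Tl³⁺/Tl⁺ is the cathode (higher E°), Mg²⁺/Mg the anode: E°cell = +1.22 − (-2.39) = +3.61 V, n = 2.
Overall: Tl³⁺(aq) + Mg(s) → Tl⁺(aq) + Mg²⁺(aq)
Q = [Tl⁺]·[Mg²⁺] / ([Tl³⁺]); log Q = -1.257.
E = E° − (0.0592/n) log Q = +3.61 − (0.0592/2)(-1.257) = +3.647 V.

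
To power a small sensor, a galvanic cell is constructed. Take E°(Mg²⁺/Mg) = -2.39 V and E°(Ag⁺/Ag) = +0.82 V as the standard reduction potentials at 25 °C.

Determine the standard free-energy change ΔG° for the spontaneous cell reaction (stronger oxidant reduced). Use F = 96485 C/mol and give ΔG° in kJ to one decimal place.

Ag⁺/Ag (E° = +0.82 V) is the cathode; Mg²⁺/Mg (E° = -2.39 V) is the anode, so E°cell = +3.21 V.
Balancing electrons gives n = 2 (lcm of 1 and 2).
ΔG° = −nFE° = −(2)(96485)(+3.21) = -619,434 J = -619.4 kJ.

-619.4 kJ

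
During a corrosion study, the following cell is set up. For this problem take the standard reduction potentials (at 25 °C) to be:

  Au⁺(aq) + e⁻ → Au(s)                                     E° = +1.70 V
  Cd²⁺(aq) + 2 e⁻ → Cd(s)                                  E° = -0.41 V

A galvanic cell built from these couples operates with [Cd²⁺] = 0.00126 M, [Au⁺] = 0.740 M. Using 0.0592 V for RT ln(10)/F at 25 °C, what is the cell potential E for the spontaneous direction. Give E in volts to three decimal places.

Au⁺/Au is the cathode (higher E°), Cd²⁺/Cd the anode: E°cell = +1.70 − (-0.41) = +2.11 V, n = 2.
Overall: 2 Au⁺(aq) + Cd(s) → 2 Au(s) + Cd²⁺(aq)
Q = [Cd²⁺] / ([Au⁺]^2); log Q = -2.638.
E = E° − (0.0592/n) log Q = +2.11 − (0.0592/2)(-2.638) = +2.188 V.

+2.188 V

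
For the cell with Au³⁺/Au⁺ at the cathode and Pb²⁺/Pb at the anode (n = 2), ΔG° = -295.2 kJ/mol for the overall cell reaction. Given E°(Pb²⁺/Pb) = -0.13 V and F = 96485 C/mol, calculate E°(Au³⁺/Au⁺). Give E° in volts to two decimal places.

+1.40 V

E°cell = −ΔG°/(nF) = −(-295.2×10³)/((2)(96485)) = +1.530 V.
Since Au³⁺/Au⁺ is the cathode and Pb²⁺/Pb the anode, E°cell = E°(Au³⁺/Au⁺) − E°(Pb²⁺/Pb).
So E°(Au³⁺/Au⁺) = E°cell + E°(Pb²⁺/Pb) = +1.530 + (-0.13) = +1.40 V.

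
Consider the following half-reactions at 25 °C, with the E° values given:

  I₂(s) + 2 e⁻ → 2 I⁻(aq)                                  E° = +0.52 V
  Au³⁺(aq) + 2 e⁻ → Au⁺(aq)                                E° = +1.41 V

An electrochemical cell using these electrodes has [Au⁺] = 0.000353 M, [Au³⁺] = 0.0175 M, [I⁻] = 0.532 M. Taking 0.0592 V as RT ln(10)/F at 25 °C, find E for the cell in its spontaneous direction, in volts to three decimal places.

+0.924 V

Au³⁺/Au⁺ is the cathode (higher E°), I₂/I⁻ the anode: E°cell = +1.41 − (+0.52) = +0.89 V, n = 2.
Overall: Au³⁺(aq) + 2 I⁻(aq) → Au⁺(aq) + I₂(s)
Q = [Au⁺] / ([Au³⁺]·[I⁻]^2); log Q = -1.147.
E = E° − (0.0592/n) log Q = +0.89 − (0.0592/2)(-1.147) = +0.924 V.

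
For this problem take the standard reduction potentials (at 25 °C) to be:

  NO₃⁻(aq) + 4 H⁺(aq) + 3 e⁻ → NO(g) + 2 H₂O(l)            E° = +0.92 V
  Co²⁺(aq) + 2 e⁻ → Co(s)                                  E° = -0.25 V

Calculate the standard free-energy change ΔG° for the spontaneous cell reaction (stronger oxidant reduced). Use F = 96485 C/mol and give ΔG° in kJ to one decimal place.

-677.3 kJ

NO₃⁻/NO (E° = +0.92 V) is the cathode; Co²⁺/Co (E° = -0.25 V) is the anode, so E°cell = +1.17 V.
Balancing electrons gives n = 6 (lcm of 3 and 2).
ΔG° = −nFE° = −(6)(96485)(+1.17) = -677,325 J = -677.3 kJ.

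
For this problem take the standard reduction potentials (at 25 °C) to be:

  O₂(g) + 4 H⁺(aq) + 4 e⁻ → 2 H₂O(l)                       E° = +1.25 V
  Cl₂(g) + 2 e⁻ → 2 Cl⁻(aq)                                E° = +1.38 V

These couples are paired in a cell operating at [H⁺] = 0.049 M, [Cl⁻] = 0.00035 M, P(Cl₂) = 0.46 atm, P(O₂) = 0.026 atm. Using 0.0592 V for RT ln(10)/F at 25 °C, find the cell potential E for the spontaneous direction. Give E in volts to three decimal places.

+0.426 V

Cl₂/Cl⁻ is the cathode (higher E°), O₂/H₂O the anode: E°cell = +1.38 − (+1.25) = +0.13 V, n = 4.
Overall: 2 Cl₂(g) + 2 H₂O(l) → 4 Cl⁻(aq) + O₂(g) + 4 H⁺(aq)
Q = [Cl⁻]^4·P(O₂)·[H⁺]^4 / (P(Cl₂)^2); log Q = -19.973.
E = E° − (0.0592/n) log Q = +0.13 − (0.0592/4)(-19.973) = +0.426 V.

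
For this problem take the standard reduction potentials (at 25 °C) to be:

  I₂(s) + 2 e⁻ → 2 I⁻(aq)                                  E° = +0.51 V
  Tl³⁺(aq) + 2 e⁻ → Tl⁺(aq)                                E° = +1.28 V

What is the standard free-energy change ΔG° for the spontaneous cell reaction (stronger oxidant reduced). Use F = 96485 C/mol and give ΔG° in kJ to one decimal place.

-148.6 kJ

Tl³⁺/Tl⁺ (E° = +1.28 V) is the cathode; I₂/I⁻ (E° = +0.51 V) is the anode, so E°cell = +0.77 V.
Balancing electrons gives n = 2 (lcm of 2 and 2).
ΔG° = −nFE° = −(2)(96485)(+0.77) = -148,587 J = -148.6 kJ.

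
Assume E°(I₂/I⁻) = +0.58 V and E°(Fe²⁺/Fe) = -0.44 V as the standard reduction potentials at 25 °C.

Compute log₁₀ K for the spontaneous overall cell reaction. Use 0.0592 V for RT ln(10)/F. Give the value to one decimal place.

Cathode: I₂/I⁻; anode: Fe²⁺/Fe. E°cell = +1.02 V, n = 2.
log K = nE°cell / 0.0592 = (2)(+1.02) / 0.0592 = 34.5.

34.5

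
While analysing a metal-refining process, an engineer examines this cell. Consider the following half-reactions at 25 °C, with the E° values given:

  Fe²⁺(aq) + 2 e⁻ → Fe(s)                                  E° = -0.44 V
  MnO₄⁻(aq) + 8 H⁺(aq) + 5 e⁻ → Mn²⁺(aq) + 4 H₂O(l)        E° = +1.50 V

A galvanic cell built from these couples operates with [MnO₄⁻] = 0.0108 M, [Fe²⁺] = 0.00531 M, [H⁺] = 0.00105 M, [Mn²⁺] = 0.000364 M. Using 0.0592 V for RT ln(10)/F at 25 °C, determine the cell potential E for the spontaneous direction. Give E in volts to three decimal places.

MnO₄⁻/Mn²⁺ is the cathode (higher E°), Fe²⁺/Fe the anode: E°cell = +1.50 − (-0.44) = +1.94 V, n = 10.
Overall: 2 MnO₄⁻(aq) + 16 H⁺(aq) + 5 Fe(s) → 2 Mn²⁺(aq) + 8 H₂O(l) + 5 Fe²⁺(aq)
Q = [Mn²⁺]^2·[Fe²⁺]^5 / ([MnO₄⁻]^2·[H⁺]^16); log Q = 33.342.
E = E° − (0.0592/n) log Q = +1.94 − (0.0592/10)(33.342) = +1.743 V.

+1.743 V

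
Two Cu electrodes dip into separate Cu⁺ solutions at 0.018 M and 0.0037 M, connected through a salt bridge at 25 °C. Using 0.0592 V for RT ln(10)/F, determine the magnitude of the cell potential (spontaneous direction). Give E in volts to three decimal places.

For a concentration cell E°cell = 0. The 0.018 M side is the cathode (reduction is favoured where [Cu⁺] is higher).
With n = 1, E = −(0.0592/1) log([Cu⁺]ₐₙ/[Cu⁺]꜀ₐₜ) = −(0.0592/1) log(0.0037/0.018) = −(0.0592/1)(-0.687) = +0.041 V.

+0.041 V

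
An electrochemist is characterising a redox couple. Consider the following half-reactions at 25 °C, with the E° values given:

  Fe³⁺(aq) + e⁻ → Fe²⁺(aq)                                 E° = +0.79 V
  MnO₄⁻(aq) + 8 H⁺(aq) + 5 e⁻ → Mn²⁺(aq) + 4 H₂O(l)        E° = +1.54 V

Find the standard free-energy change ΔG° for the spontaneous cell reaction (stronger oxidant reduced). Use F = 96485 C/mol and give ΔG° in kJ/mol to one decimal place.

MnO₄⁻/Mn²⁺ (E° = +1.54 V) is the cathode; Fe³⁺/Fe²⁺ (E° = +0.79 V) is the anode, so E°cell = +0.75 V.
Balancing electrons gives n = 5 (lcm of 5 and 1).
ΔG° = −nFE° = −(5)(96485)(+0.75) = -361,819 J = -361.8 kJ/mol.

-361.8 kJ/mol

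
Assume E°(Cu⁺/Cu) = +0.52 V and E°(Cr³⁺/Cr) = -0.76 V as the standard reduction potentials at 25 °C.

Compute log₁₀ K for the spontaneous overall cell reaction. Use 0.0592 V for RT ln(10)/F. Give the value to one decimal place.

64.9

Cathode: Cu⁺/Cu; anode: Cr³⁺/Cr. E°cell = +1.28 V, n = 3.
log K = nE°cell / 0.0592 = (3)(+1.28) / 0.0592 = 64.9.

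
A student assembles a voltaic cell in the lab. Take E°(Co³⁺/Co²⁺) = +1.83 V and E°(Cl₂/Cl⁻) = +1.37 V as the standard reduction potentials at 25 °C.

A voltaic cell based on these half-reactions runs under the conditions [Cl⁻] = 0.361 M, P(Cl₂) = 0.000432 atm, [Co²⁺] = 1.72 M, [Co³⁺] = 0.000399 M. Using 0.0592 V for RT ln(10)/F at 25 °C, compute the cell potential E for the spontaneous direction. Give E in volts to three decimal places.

+0.318 V

Co³⁺/Co²⁺ is the cathode (higher E°), Cl₂/Cl⁻ the anode: E°cell = +1.83 − (+1.37) = +0.46 V, n = 2.
Overall: 2 Co³⁺(aq) + 2 Cl⁻(aq) → 2 Co²⁺(aq) + Cl₂(g)
Q = [Co²⁺]^2·P(Cl₂) / ([Co³⁺]^2·[Cl⁻]^2); log Q = 4.790.
E = E° − (0.0592/n) log Q = +0.46 − (0.0592/2)(4.790) = +0.318 V.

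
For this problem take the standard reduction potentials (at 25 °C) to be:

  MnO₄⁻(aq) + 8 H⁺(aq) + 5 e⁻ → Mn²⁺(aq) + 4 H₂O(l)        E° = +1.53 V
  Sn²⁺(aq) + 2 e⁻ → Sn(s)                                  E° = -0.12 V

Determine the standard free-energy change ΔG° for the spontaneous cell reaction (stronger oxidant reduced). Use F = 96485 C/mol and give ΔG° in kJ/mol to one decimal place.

-1592.0 kJ/mol

MnO₄⁻/Mn²⁺ (E° = +1.53 V) is the cathode; Sn²⁺/Sn (E° = -0.12 V) is the anode, so E°cell = +1.65 V.
Balancing electrons gives n = 10 (lcm of 5 and 2).
ΔG° = −nFE° = −(10)(96485)(+1.65) = -1,592,002 J = -1592.0 kJ/mol.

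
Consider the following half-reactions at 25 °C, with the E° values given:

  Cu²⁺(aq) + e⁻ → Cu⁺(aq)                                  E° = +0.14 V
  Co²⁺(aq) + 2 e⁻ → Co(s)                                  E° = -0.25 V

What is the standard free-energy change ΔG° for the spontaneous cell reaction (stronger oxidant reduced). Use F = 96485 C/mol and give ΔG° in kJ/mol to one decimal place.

Cu²⁺/Cu⁺ (E° = +0.14 V) is the cathode; Co²⁺/Co (E° = -0.25 V) is the anode, so E°cell = +0.39 V.
Balancing electrons gives n = 2 (lcm of 1 and 2).
ΔG° = −nFE° = −(2)(96485)(+0.39) = -75,258 J = -75.3 kJ/mol.

-75.3 kJ/mol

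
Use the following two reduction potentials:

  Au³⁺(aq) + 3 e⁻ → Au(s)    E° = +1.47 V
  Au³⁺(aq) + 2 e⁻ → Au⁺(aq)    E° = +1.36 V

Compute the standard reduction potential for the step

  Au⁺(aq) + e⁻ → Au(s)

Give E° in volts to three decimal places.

Sequential free energies add, so n₃E°₃ = n₁E°₁ + n₂E°₂.
With n₃ = 3, and the known step contributing 2×(+1.36) V, the unknown satisfies 1·E° = 3×(+1.47) − 2×(+1.36) = +1.690.
E° = +1.690 / 1 = +1.690 V.

+1.690 V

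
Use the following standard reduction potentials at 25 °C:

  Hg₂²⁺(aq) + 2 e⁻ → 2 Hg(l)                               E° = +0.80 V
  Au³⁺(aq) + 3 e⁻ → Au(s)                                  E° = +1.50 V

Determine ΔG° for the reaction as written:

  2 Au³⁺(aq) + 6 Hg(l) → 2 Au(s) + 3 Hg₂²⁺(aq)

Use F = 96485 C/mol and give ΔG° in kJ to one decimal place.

-405.2 kJ

As written, Au³⁺/Au is reduced (cathode) and Hg₂²⁺/Hg is oxidised (anode), so E°cell = (+1.50) − (+0.80) = +0.70 V.
Balancing electrons gives n = 6.
ΔG° = −nFE° = −(6)(96485)(+0.70) = -405,237 J = -405.2 kJ.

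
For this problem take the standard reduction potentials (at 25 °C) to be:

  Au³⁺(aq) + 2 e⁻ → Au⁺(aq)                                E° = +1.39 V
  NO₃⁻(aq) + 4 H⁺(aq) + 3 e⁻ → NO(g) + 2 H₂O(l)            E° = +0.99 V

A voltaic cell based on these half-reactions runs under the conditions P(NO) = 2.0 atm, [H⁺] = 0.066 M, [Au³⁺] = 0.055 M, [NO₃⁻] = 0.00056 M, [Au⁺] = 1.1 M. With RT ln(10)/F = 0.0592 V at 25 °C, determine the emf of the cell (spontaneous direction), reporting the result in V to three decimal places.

Au³⁺/Au⁺ is the cathode (higher E°), NO₃⁻/NO the anode: E°cell = +1.39 − (+0.99) = +0.40 V, n = 6.
Overall: 3 Au³⁺(aq) + 2 NO(g) + 4 H₂O(l) → 3 Au⁺(aq) + 2 NO₃⁻(aq) + 8 H⁺(aq)
Q = [Au⁺]^3·[NO₃⁻]^2·[H⁺]^8 / ([Au³⁺]^3·P(NO)^2); log Q = -12.646.
E = E° − (0.0592/n) log Q = +0.40 − (0.0592/6)(-12.646) = +0.525 V.

+0.525 V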